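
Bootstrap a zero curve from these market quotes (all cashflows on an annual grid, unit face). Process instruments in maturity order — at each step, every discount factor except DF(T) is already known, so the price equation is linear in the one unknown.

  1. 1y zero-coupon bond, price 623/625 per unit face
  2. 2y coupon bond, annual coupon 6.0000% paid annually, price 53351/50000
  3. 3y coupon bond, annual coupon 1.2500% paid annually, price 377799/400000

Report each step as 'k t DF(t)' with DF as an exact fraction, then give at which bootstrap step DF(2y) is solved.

1 1 623/625
2 2 4751/5000
3 3 568/625
DF(2y) is solved at step 2

step 1 [1y] zero: DF = P = 623/625 ≈ 0.996800
step 2 [2y] bond c/1=3/50: DF=(53351/50000 − 3/50·(0.996800))/(1+3/50) = 4751/5000 ≈ 0.950200
step 3 [3y] bond c/1=1/80: DF=(377799/400000 − 1/80·(0.996800+0.950200))/(1+1/80) = 568/625 ≈ 0.908800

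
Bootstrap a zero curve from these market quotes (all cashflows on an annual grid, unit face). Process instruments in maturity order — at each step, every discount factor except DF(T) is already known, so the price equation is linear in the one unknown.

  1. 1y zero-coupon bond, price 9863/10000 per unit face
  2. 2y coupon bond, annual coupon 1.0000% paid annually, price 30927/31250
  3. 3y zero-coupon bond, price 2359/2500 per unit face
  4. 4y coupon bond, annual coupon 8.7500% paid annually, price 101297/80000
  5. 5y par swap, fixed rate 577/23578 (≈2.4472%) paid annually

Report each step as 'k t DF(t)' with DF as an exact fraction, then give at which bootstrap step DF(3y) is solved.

1 1 9863/10000
2 2 9701/10000
3 3 2359/2500
4 4 931/1000
5 5 4423/5000
DF(3y) is solved at step 3

step 1 [1y] zero: DF = P = 9863/10000 ≈ 0.986300
step 2 [2y] bond c/1=1/100: DF=(30927/31250 − 1/100·(0.986300))/(1+1/100) = 9701/10000 ≈ 0.970100
step 3 [3y] zero: DF = P = 2359/2500 ≈ 0.943600
step 4 [4y] bond c/1=7/80: DF=(101297/80000 − 7/80·(0.986300+0.970100+0.943600))/(1+7/80) = 931/1000 ≈ 0.931000
step 5 [5y] swap r/1=577/23578: DF=(1 − 577/23578·(0.986300+0.970100+0.943600+0.931000))/(1+577/23578) = 4423/5000 ≈ 0.884600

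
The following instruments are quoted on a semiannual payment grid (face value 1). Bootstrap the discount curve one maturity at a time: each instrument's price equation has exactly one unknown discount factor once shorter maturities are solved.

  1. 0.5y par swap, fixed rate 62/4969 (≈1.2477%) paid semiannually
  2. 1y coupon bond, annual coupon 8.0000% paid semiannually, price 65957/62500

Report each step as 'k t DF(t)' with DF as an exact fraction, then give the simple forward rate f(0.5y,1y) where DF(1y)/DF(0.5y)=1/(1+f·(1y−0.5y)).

1 1/2 4969/5000
2 1 1953/2000
f(0.5y,1y) = ((4969/5000)/(1953/2000) − 1)/(1/2) = 346/9765 ≈ 3.5433%

step 1 [0.5y] swap r/2=31/4969: DF=(1 − 31/4969·(0))/(1+31/4969) = 4969/5000 ≈ 0.993800
step 2 [1y] bond c/2=1/25: DF=(65957/62500 − 1/25·(0.993800))/(1+1/25) = 1953/2000 ≈ 0.976500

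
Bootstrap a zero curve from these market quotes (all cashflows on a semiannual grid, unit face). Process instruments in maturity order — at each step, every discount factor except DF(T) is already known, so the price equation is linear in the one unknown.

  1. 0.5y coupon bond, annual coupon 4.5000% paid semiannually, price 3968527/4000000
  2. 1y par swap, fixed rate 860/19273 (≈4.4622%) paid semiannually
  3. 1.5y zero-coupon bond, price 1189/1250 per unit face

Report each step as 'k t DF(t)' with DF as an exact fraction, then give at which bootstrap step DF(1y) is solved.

step 1 [0.5y] bond c/2=9/400: DF=(3968527/4000000 − 9/400·(0))/(1+9/400) = 9703/10000 ≈ 0.970300
step 2 [1y] swap r/2=430/19273: DF=(1 − 430/19273·(0.970300))/(1+430/19273) = 957/1000 ≈ 0.957000
step 3 [1.5y] zero: DF = P = 1189/1250 ≈ 0.951200

1 1/2 9703/10000
2 1 957/1000
3 3/2 1189/1250
DF(1y) is solved at step 2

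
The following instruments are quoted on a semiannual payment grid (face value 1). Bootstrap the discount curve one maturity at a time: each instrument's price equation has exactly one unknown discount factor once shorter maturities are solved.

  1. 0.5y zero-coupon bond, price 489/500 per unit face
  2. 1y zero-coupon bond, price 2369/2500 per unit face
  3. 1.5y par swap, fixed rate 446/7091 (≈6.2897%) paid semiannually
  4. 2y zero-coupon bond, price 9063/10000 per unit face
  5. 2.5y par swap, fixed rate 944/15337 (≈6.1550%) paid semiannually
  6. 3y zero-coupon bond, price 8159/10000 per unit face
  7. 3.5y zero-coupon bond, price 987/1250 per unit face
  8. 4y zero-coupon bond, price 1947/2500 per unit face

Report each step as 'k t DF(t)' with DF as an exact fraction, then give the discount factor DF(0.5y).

step 1 [0.5y] zero: DF = P = 489/500 ≈ 0.978000
step 2 [1y] zero: DF = P = 2369/2500 ≈ 0.947600
step 3 [1.5y] swap r/2=223/7091: DF=(1 − 223/7091·(0.978000+0.947600))/(1+223/7091) = 2277/2500 ≈ 0.910800
step 4 [2y] zero: DF = P = 9063/10000 ≈ 0.906300
step 5 [2.5y] swap r/2=472/15337: DF=(1 − 472/15337·(0.978000+0.947600+0.910800+0.906300))/(1+472/15337) = 1073/1250 ≈ 0.858400
step 6 [3y] zero: DF = P = 8159/10000 ≈ 0.815900
step 7 [3.5y] zero: DF = P = 987/1250 ≈ 0.789600
step 8 [4y] zero: DF = P = 1947/2500 ≈ 0.778800

1 1/2 489/500
2 1 2369/2500
3 3/2 2277/2500
4 2 9063/10000
5 5/2 1073/1250
6 3 8159/10000
7 7/2 987/1250
8 4 1947/2500
DF(0.5y) = 489/500 ≈ 0.978000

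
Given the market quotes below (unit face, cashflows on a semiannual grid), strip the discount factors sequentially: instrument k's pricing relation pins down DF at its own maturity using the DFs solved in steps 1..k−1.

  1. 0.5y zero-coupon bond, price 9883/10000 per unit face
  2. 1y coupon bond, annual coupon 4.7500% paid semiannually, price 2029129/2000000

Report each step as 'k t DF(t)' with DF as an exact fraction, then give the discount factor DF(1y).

step 1 [0.5y] zero: DF = P = 9883/10000 ≈ 0.988300
step 2 [1y] bond c/2=19/800: DF=(2029129/2000000 − 19/800·(0.988300))/(1+19/800) = 9681/10000 ≈ 0.968100

1 1/2 9883/10000
2 1 9681/10000
DF(1y) = 9681/10000 ≈ 0.968100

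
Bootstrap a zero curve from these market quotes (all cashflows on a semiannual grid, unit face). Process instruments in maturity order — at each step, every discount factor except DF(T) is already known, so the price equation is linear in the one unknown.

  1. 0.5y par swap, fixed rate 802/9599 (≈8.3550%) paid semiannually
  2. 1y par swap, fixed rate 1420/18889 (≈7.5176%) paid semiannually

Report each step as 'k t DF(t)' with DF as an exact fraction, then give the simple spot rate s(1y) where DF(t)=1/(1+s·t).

step 1 [0.5y] swap r/2=401/9599: DF=(1 − 401/9599·(0))/(1+401/9599) = 9599/10000 ≈ 0.959900
step 2 [1y] swap r/2=710/18889: DF=(1 − 710/18889·(0.959900))/(1+710/18889) = 929/1000 ≈ 0.929000

1 1/2 9599/10000
2 1 929/1000
s(1y) = (1/(929/1000) − 1)/(1) = 71/929 ≈ 7.6426%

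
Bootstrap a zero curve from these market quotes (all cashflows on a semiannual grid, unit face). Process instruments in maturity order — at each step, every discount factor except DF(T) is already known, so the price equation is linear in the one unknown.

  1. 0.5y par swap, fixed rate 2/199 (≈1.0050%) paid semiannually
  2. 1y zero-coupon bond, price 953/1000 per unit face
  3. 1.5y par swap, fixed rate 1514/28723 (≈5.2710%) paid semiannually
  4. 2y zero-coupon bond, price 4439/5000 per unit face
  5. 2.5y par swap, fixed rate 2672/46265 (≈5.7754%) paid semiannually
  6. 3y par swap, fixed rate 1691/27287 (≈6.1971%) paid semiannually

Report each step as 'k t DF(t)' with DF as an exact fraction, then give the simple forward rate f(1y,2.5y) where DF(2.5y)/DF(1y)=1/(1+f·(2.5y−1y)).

1 1/2 199/200
2 1 953/1000
3 3/2 9243/10000
4 2 4439/5000
5 5/2 1083/1250
6 3 8309/10000
f(1y,2.5y) = ((953/1000)/(1083/1250) − 1)/(3/2) = 433/6498 ≈ 6.6636%

step 1 [0.5y] swap r/2=1/199: DF=(1 − 1/199·(0))/(1+1/199) = 199/200 ≈ 0.995000
step 2 [1y] zero: DF = P = 953/1000 ≈ 0.953000
step 3 [1.5y] swap r/2=757/28723: DF=(1 − 757/28723·(0.995000+0.953000))/(1+757/28723) = 9243/10000 ≈ 0.924300
step 4 [2y] zero: DF = P = 4439/5000 ≈ 0.887800
step 5 [2.5y] swap r/2=1336/46265: DF=(1 − 1336/46265·(0.995000+0.953000+0.924300+0.887800))/(1+1336/46265) = 1083/1250 ≈ 0.866400
step 6 [3y] swap r/2=1691/54574: DF=(1 − 1691/54574·(0.995000+0.953000+0.924300+0.887800+0.866400))/(1+1691/54574) = 8309/10000 ≈ 0.830900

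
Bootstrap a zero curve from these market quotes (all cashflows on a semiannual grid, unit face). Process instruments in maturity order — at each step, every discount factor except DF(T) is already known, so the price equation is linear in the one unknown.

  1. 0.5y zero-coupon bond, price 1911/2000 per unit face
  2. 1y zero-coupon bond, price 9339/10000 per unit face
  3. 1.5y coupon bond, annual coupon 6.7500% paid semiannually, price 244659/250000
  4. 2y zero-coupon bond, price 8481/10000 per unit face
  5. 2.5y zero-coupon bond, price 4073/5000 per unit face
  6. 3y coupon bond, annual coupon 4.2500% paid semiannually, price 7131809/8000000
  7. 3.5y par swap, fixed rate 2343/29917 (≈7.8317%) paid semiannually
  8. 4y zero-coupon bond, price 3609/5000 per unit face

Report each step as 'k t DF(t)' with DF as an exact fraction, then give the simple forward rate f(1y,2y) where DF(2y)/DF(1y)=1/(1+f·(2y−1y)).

step 1 [0.5y] zero: DF = P = 1911/2000 ≈ 0.955500
step 2 [1y] zero: DF = P = 9339/10000 ≈ 0.933900
step 3 [1.5y] bond c/2=27/800: DF=(244659/250000 − 27/800·(0.955500+0.933900))/(1+27/800) = 177/200 ≈ 0.885000
step 4 [2y] zero: DF = P = 8481/10000 ≈ 0.848100
step 5 [2.5y] zero: DF = P = 4073/5000 ≈ 0.814600
step 6 [3y] bond c/2=17/800: DF=(7131809/8000000 − 17/800·(0.955500+0.933900+0.885000+0.848100+0.814600))/(1+17/800) = 3903/5000 ≈ 0.780600
step 7 [3.5y] swap r/2=2343/59834: DF=(1 − 2343/59834·(0.955500+0.933900+0.885000+0.848100+0.814600+0.780600))/(1+2343/59834) = 7657/10000 ≈ 0.765700
step 8 [4y] zero: DF = P = 3609/5000 ≈ 0.721800

1 1/2 1911/2000
2 1 9339/10000
3 3/2 177/200
4 2 8481/10000
5 5/2 4073/5000
6 3 3903/5000
7 7/2 7657/10000
8 4 3609/5000
f(1y,2y) = ((9339/10000)/(8481/10000) − 1)/(1) = 26/257 ≈ 10.1167%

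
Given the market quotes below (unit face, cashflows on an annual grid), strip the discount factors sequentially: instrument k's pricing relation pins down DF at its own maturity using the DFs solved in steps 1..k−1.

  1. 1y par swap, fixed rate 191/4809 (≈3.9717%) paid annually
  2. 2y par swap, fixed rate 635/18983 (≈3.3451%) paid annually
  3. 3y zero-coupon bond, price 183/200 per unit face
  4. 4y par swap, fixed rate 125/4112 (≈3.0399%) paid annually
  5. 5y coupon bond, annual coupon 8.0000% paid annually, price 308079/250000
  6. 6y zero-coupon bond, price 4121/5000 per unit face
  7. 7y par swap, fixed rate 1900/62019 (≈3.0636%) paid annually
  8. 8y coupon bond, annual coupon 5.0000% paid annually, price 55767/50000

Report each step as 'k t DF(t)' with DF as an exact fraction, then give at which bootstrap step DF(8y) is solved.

step 1 [1y] swap r/1=191/4809: DF=(1 − 191/4809·(0))/(1+191/4809) = 4809/5000 ≈ 0.961800
step 2 [2y] swap r/1=635/18983: DF=(1 − 635/18983·(0.961800))/(1+635/18983) = 1873/2000 ≈ 0.936500
step 3 [3y] zero: DF = P = 183/200 ≈ 0.915000
step 4 [4y] swap r/1=125/4112: DF=(1 − 125/4112·(0.961800+0.936500+0.915000))/(1+125/4112) = 71/80 ≈ 0.887500
step 5 [5y] bond c/1=2/25: DF=(308079/250000 − 2/25·(0.961800+0.936500+0.915000+0.887500))/(1+2/25) = 8669/10000 ≈ 0.866900
step 6 [6y] zero: DF = P = 4121/5000 ≈ 0.824200
step 7 [7y] swap r/1=1900/62019: DF=(1 − 1900/62019·(0.961800+0.936500+0.915000+0.887500+0.866900+0.824200))/(1+1900/62019) = 81/100 ≈ 0.810000
step 8 [8y] bond c/1=1/20: DF=(55767/50000 − 1/20·(0.961800+0.936500+0.915000+0.887500+0.866900+0.824200+0.810000))/(1+1/20) = 7669/10000 ≈ 0.766900

1 1 4809/5000
2 2 1873/2000
3 3 183/200
4 4 71/80
5 5 8669/10000
6 6 4121/5000
7 7 81/100
8 8 7669/10000
DF(8y) is solved at step 8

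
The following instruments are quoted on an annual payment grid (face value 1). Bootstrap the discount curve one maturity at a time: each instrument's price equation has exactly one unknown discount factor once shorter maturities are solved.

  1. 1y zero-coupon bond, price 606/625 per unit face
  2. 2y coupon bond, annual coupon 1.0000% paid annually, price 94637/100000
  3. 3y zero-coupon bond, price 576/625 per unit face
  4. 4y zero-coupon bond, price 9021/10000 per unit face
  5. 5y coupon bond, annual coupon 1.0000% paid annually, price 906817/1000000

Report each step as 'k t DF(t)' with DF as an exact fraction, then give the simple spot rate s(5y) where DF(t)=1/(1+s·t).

step 1 [1y] zero: DF = P = 606/625 ≈ 0.969600
step 2 [2y] bond c/1=1/100: DF=(94637/100000 − 1/100·(0.969600))/(1+1/100) = 4637/5000 ≈ 0.927400
step 3 [3y] zero: DF = P = 576/625 ≈ 0.921600
step 4 [4y] zero: DF = P = 9021/10000 ≈ 0.902100
step 5 [5y] bond c/1=1/100: DF=(906817/1000000 − 1/100·(0.969600+0.927400+0.921600+0.902100))/(1+1/100) = 861/1000 ≈ 0.861000

1 1 606/625
2 2 4637/5000
3 3 576/625
4 4 9021/10000
5 5 861/1000
s(5y) = (1/(861/1000) − 1)/(5) = 139/4305 ≈ 3.2288%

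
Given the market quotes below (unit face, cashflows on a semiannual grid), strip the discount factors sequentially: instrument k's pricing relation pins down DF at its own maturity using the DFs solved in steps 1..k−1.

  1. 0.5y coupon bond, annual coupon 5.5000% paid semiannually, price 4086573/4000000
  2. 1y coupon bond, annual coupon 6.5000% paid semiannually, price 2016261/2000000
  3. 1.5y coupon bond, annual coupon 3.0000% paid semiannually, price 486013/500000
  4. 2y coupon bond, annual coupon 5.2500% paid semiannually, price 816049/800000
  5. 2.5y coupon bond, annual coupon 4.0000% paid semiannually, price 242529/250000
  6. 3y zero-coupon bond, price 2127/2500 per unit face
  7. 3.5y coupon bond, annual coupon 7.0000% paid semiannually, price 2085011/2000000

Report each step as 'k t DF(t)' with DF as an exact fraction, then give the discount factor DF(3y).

step 1 [0.5y] bond c/2=11/400: DF=(4086573/4000000 − 11/400·(0))/(1+11/400) = 9943/10000 ≈ 0.994300
step 2 [1y] bond c/2=13/400: DF=(2016261/2000000 − 13/400·(0.994300))/(1+13/400) = 9451/10000 ≈ 0.945100
step 3 [1.5y] bond c/2=3/200: DF=(486013/500000 − 3/200·(0.994300+0.945100))/(1+3/200) = 929/1000 ≈ 0.929000
step 4 [2y] bond c/2=21/800: DF=(816049/800000 − 21/800·(0.994300+0.945100+0.929000))/(1+21/800) = 4603/5000 ≈ 0.920600
step 5 [2.5y] bond c/2=1/50: DF=(242529/250000 − 1/50·(0.994300+0.945100+0.929000+0.920600))/(1+1/50) = 548/625 ≈ 0.876800
step 6 [3y] zero: DF = P = 2127/2500 ≈ 0.850800
step 7 [3.5y] bond c/2=7/200: DF=(2085011/2000000 − 7/200·(0.994300+0.945100+0.929000+0.920600+0.876800+0.850800))/(1+7/200) = 8207/10000 ≈ 0.820700

1 1/2 9943/10000
2 1 9451/10000
3 3/2 929/1000
4 2 4603/5000
5 5/2 548/625
6 3 2127/2500
7 7/2 8207/10000
DF(3y) = 2127/2500 ≈ 0.850800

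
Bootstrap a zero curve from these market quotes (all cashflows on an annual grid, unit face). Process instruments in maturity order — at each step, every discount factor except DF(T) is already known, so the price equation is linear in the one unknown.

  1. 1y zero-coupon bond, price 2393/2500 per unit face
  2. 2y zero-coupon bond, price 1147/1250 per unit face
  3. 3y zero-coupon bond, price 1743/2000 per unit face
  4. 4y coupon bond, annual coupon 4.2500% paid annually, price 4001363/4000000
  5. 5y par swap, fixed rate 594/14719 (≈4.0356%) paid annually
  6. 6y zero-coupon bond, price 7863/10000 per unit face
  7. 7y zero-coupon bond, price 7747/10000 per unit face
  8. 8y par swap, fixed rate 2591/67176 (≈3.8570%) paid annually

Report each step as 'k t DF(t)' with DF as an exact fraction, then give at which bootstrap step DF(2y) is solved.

step 1 [1y] zero: DF = P = 2393/2500 ≈ 0.957200
step 2 [2y] zero: DF = P = 1147/1250 ≈ 0.917600
step 3 [3y] zero: DF = P = 1743/2000 ≈ 0.871500
step 4 [4y] bond c/1=17/400: DF=(4001363/4000000 − 17/400·(0.957200+0.917600+0.871500))/(1+17/400) = 2119/2500 ≈ 0.847600
step 5 [5y] swap r/1=594/14719: DF=(1 − 594/14719·(0.957200+0.917600+0.871500+0.847600))/(1+594/14719) = 4109/5000 ≈ 0.821800
step 6 [6y] zero: DF = P = 7863/10000 ≈ 0.786300
step 7 [7y] zero: DF = P = 7747/10000 ≈ 0.774700
step 8 [8y] swap r/1=2591/67176: DF=(1 − 2591/67176·(0.957200+0.917600+0.871500+0.847600+0.821800+0.786300+0.774700))/(1+2591/67176) = 7409/10000 ≈ 0.740900

1 1 2393/2500
2 2 1147/1250
3 3 1743/2000
4 4 2119/2500
5 5 4109/5000
6 6 7863/10000
7 7 7747/10000
8 8 7409/10000
DF(2y) is solved at step 2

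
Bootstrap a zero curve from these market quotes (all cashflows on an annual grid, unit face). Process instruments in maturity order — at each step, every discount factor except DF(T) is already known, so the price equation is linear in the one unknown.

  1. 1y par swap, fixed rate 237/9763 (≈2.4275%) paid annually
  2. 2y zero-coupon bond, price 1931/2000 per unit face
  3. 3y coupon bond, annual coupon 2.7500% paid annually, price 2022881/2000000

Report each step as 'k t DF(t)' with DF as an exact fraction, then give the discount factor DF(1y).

step 1 [1y] swap r/1=237/9763: DF=(1 − 237/9763·(0))/(1+237/9763) = 9763/10000 ≈ 0.976300
step 2 [2y] zero: DF = P = 1931/2000 ≈ 0.965500
step 3 [3y] bond c/1=11/400: DF=(2022881/2000000 − 11/400·(0.976300+0.965500))/(1+11/400) = 2331/2500 ≈ 0.932400

1 1 9763/10000
2 2 1931/2000
3 3 2331/2500
DF(1y) = 9763/10000 ≈ 0.976300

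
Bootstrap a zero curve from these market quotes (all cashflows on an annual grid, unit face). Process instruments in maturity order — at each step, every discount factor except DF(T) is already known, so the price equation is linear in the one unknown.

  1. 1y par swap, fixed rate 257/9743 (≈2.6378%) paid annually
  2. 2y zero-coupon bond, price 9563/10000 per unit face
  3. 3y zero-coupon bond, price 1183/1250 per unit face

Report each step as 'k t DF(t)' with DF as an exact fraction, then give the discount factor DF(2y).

step 1 [1y] swap r/1=257/9743: DF=(1 − 257/9743·(0))/(1+257/9743) = 9743/10000 ≈ 0.974300
step 2 [2y] zero: DF = P = 9563/10000 ≈ 0.956300
step 3 [3y] zero: DF = P = 1183/1250 ≈ 0.946400

1 1 9743/10000
2 2 9563/10000
3 3 1183/1250
DF(2y) = 9563/10000 ≈ 0.956300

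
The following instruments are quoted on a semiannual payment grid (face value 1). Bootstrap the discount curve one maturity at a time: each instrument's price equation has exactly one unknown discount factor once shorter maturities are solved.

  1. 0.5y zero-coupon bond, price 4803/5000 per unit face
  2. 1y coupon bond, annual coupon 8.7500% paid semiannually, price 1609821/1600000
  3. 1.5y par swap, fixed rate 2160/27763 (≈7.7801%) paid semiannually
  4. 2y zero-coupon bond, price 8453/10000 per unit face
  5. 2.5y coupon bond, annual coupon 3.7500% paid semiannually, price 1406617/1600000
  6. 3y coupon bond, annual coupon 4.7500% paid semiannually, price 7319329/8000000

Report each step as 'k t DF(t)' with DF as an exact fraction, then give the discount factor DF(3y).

step 1 [0.5y] zero: DF = P = 4803/5000 ≈ 0.960600
step 2 [1y] bond c/2=7/160: DF=(1609821/1600000 − 7/160·(0.960600))/(1+7/160) = 9237/10000 ≈ 0.923700
step 3 [1.5y] swap r/2=1080/27763: DF=(1 − 1080/27763·(0.960600+0.923700))/(1+1080/27763) = 223/250 ≈ 0.892000
step 4 [2y] zero: DF = P = 8453/10000 ≈ 0.845300
step 5 [2.5y] bond c/2=3/160: DF=(1406617/1600000 − 3/160·(0.960600+0.923700+0.892000+0.845300))/(1+3/160) = 7963/10000 ≈ 0.796300
step 6 [3y] bond c/2=19/800: DF=(7319329/8000000 − 19/800·(0.960600+0.923700+0.892000+0.845300+0.796300))/(1+19/800) = 989/1250 ≈ 0.791200

1 1/2 4803/5000
2 1 9237/10000
3 3/2 223/250
4 2 8453/10000
5 5/2 7963/10000
6 3 989/1250
DF(3y) = 989/1250 ≈ 0.791200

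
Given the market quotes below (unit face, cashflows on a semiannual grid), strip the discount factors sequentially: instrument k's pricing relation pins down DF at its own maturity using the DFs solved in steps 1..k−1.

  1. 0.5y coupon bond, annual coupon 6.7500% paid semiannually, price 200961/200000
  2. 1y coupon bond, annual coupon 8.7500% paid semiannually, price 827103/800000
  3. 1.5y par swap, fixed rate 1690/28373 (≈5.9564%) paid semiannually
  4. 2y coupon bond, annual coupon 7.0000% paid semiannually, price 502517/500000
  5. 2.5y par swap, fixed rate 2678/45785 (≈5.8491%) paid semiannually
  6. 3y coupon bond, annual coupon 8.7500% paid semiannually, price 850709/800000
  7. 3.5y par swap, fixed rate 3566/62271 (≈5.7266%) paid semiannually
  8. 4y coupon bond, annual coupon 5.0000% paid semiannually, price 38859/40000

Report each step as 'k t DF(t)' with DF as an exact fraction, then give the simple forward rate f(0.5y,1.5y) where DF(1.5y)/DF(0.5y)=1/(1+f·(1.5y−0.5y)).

1 1/2 243/250
2 1 4749/5000
3 3/2 1831/2000
4 2 8751/10000
5 5/2 8661/10000
6 3 8269/10000
7 7/2 8217/10000
8 4 7959/10000
f(0.5y,1.5y) = ((243/250)/(1831/2000) − 1)/(1) = 113/1831 ≈ 6.1715%

step 1 [0.5y] bond c/2=27/800: DF=(200961/200000 − 27/800·(0))/(1+27/800) = 243/250 ≈ 0.972000
step 2 [1y] bond c/2=7/160: DF=(827103/800000 − 7/160·(0.972000))/(1+7/160) = 4749/5000 ≈ 0.949800
step 3 [1.5y] swap r/2=845/28373: DF=(1 − 845/28373·(0.972000+0.949800))/(1+845/28373) = 1831/2000 ≈ 0.915500
step 4 [2y] bond c/2=7/200: DF=(502517/500000 − 7/200·(0.972000+0.949800+0.915500))/(1+7/200) = 8751/10000 ≈ 0.875100
step 5 [2.5y] swap r/2=1339/45785: DF=(1 − 1339/45785·(0.972000+0.949800+0.915500+0.875100))/(1+1339/45785) = 8661/10000 ≈ 0.866100
step 6 [3y] bond c/2=7/160: DF=(850709/800000 − 7/160·(0.972000+0.949800+0.915500+0.875100+0.866100))/(1+7/160) = 8269/10000 ≈ 0.826900
step 7 [3.5y] swap r/2=1783/62271: DF=(1 − 1783/62271·(0.972000+0.949800+0.915500+0.875100+0.866100+0.826900))/(1+1783/62271) = 8217/10000 ≈ 0.821700
step 8 [4y] bond c/2=1/40: DF=(38859/40000 − 1/40·(0.972000+0.949800+0.915500+0.875100+0.866100+0.826900+0.821700))/(1+1/40) = 7959/10000 ≈ 0.795900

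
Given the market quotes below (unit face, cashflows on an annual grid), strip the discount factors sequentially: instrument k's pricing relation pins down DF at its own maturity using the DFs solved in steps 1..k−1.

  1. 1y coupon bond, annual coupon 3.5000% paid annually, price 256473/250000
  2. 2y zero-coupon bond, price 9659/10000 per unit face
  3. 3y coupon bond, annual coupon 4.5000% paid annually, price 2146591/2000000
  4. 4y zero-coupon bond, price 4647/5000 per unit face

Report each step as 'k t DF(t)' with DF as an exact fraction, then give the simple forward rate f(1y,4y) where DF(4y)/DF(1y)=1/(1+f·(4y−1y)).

step 1 [1y] bond c/1=7/200: DF=(256473/250000 − 7/200·(0))/(1+7/200) = 1239/1250 ≈ 0.991200
step 2 [2y] zero: DF = P = 9659/10000 ≈ 0.965900
step 3 [3y] bond c/1=9/200: DF=(2146591/2000000 − 9/200·(0.991200+0.965900))/(1+9/200) = 2357/2500 ≈ 0.942800
step 4 [4y] zero: DF = P = 4647/5000 ≈ 0.929400

1 1 1239/1250
2 2 9659/10000
3 3 2357/2500
4 4 4647/5000
f(1y,4y) = ((1239/1250)/(4647/5000) − 1)/(3) = 103/4647 ≈ 2.2165%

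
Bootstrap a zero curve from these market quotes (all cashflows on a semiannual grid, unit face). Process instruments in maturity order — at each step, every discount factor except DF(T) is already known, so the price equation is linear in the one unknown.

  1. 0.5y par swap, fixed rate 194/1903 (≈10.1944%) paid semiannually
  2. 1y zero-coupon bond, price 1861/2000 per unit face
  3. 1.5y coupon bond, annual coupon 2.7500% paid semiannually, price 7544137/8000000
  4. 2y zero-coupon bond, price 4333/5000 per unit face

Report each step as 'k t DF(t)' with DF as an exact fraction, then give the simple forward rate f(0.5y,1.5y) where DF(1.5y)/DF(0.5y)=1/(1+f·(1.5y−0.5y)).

1 1/2 1903/2000
2 1 1861/2000
3 3/2 9047/10000
4 2 4333/5000
f(0.5y,1.5y) = ((1903/2000)/(9047/10000) − 1)/(1) = 468/9047 ≈ 5.1730%

step 1 [0.5y] swap r/2=97/1903: DF=(1 − 97/1903·(0))/(1+97/1903) = 1903/2000 ≈ 0.951500
step 2 [1y] zero: DF = P = 1861/2000 ≈ 0.930500
step 3 [1.5y] bond c/2=11/800: DF=(7544137/8000000 − 11/800·(0.951500+0.930500))/(1+11/800) = 9047/10000 ≈ 0.904700
step 4 [2y] zero: DF = P = 4333/5000 ≈ 0.866600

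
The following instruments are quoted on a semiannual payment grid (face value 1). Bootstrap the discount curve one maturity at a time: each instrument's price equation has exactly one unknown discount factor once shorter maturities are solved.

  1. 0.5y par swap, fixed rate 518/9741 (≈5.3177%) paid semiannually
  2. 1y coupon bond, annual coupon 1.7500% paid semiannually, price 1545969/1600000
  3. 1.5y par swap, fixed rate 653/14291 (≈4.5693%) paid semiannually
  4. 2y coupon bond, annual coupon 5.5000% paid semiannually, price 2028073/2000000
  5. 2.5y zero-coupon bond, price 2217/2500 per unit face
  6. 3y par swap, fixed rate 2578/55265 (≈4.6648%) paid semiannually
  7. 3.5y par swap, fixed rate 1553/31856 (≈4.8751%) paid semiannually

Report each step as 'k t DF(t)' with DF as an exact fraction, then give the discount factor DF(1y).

step 1 [0.5y] swap r/2=259/9741: DF=(1 − 259/9741·(0))/(1+259/9741) = 9741/10000 ≈ 0.974100
step 2 [1y] bond c/2=7/800: DF=(1545969/1600000 − 7/800·(0.974100))/(1+7/800) = 4747/5000 ≈ 0.949400
step 3 [1.5y] swap r/2=653/28582: DF=(1 − 653/28582·(0.974100+0.949400))/(1+653/28582) = 9347/10000 ≈ 0.934700
step 4 [2y] bond c/2=11/400: DF=(2028073/2000000 − 11/400·(0.974100+0.949400+0.934700))/(1+11/400) = 569/625 ≈ 0.910400
step 5 [2.5y] zero: DF = P = 2217/2500 ≈ 0.886800
step 6 [3y] swap r/2=1289/55265: DF=(1 − 1289/55265·(0.974100+0.949400+0.934700+0.910400+0.886800))/(1+1289/55265) = 8711/10000 ≈ 0.871100
step 7 [3.5y] swap r/2=1553/63712: DF=(1 − 1553/63712·(0.974100+0.949400+0.934700+0.910400+0.886800+0.871100))/(1+1553/63712) = 8447/10000 ≈ 0.844700

1 1/2 9741/10000
2 1 4747/5000
3 3/2 9347/10000
4 2 569/625
5 5/2 2217/2500
6 3 8711/10000
7 7/2 8447/10000
DF(1y) = 4747/5000 ≈ 0.949400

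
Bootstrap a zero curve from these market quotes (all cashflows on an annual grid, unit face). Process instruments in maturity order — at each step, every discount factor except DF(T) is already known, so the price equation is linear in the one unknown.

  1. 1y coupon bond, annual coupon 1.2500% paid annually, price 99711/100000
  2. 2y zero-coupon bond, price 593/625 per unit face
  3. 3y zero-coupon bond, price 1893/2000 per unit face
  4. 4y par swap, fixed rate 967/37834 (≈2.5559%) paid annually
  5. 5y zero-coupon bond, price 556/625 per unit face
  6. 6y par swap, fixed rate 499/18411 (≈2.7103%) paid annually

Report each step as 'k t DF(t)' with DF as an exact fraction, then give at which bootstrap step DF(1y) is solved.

1 1 1231/1250
2 2 593/625
3 3 1893/2000
4 4 9033/10000
5 5 556/625
6 6 8503/10000
DF(1y) is solved at step 1

step 1 [1y] bond c/1=1/80: DF=(99711/100000 − 1/80·(0))/(1+1/80) = 1231/1250 ≈ 0.984800
step 2 [2y] zero: DF = P = 593/625 ≈ 0.948800
step 3 [3y] zero: DF = P = 1893/2000 ≈ 0.946500
step 4 [4y] swap r/1=967/37834: DF=(1 − 967/37834·(0.984800+0.948800+0.946500))/(1+967/37834) = 9033/10000 ≈ 0.903300
step 5 [5y] zero: DF = P = 556/625 ≈ 0.889600
step 6 [6y] swap r/1=499/18411: DF=(1 − 499/18411·(0.984800+0.948800+0.946500+0.903300+0.889600))/(1+499/18411) = 8503/10000 ≈ 0.850300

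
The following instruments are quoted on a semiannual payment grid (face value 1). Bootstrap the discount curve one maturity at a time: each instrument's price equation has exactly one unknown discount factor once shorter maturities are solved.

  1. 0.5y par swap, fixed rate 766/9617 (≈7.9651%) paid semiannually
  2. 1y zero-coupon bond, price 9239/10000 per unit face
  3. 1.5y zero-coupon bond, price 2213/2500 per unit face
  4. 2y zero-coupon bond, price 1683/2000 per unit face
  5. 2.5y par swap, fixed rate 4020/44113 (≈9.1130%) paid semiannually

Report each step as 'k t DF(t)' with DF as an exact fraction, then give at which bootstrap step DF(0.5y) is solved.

1 1/2 9617/10000
2 1 9239/10000
3 3/2 2213/2500
4 2 1683/2000
5 5/2 799/1000
DF(0.5y) is solved at step 1

step 1 [0.5y] swap r/2=383/9617: DF=(1 − 383/9617·(0))/(1+383/9617) = 9617/10000 ≈ 0.961700
step 2 [1y] zero: DF = P = 9239/10000 ≈ 0.923900
step 3 [1.5y] zero: DF = P = 2213/2500 ≈ 0.885200
step 4 [2y] zero: DF = P = 1683/2000 ≈ 0.841500
step 5 [2.5y] swap r/2=2010/44113: DF=(1 − 2010/44113·(0.961700+0.923900+0.885200+0.841500))/(1+2010/44113) = 799/1000 ≈ 0.799000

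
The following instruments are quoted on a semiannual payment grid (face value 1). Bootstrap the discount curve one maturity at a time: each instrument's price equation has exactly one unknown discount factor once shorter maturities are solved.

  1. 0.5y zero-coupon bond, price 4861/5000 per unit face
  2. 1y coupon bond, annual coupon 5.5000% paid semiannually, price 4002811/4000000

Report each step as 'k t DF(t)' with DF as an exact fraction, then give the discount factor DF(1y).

step 1 [0.5y] zero: DF = P = 4861/5000 ≈ 0.972200
step 2 [1y] bond c/2=11/400: DF=(4002811/4000000 − 11/400·(0.972200))/(1+11/400) = 9479/10000 ≈ 0.947900

1 1/2 4861/5000
2 1 9479/10000
DF(1y) = 9479/10000 ≈ 0.947900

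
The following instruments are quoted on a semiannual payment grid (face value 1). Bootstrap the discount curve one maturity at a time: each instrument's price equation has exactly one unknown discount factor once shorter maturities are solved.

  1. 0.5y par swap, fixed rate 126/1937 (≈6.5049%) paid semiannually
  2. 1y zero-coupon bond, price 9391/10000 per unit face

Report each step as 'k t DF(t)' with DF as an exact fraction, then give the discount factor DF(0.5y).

step 1 [0.5y] swap r/2=63/1937: DF=(1 − 63/1937·(0))/(1+63/1937) = 1937/2000 ≈ 0.968500
step 2 [1y] zero: DF = P = 9391/10000 ≈ 0.939100

1 1/2 1937/2000
2 1 9391/10000
DF(0.5y) = 1937/2000 ≈ 0.968500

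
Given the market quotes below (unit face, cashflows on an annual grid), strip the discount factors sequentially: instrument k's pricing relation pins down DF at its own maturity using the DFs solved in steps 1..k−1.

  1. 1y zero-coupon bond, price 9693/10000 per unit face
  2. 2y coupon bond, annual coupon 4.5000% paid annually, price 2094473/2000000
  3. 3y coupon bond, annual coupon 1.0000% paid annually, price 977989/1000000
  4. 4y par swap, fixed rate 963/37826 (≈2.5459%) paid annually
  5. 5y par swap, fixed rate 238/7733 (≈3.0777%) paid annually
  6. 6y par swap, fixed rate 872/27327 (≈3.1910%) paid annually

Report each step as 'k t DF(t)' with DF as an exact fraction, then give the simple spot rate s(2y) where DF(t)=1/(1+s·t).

1 1 9693/10000
2 2 2401/2500
3 3 2373/2500
4 4 9037/10000
5 5 2143/2500
6 6 516/625
s(2y) = (1/(2401/2500) − 1)/(2) = 99/4802 ≈ 2.0616%

step 1 [1y] zero: DF = P = 9693/10000 ≈ 0.969300
step 2 [2y] bond c/1=9/200: DF=(2094473/2000000 − 9/200·(0.969300))/(1+9/200) = 2401/2500 ≈ 0.960400
step 3 [3y] bond c/1=1/100: DF=(977989/1000000 − 1/100·(0.969300+0.960400))/(1+1/100) = 2373/2500 ≈ 0.949200
step 4 [4y] swap r/1=963/37826: DF=(1 − 963/37826·(0.969300+0.960400+0.949200))/(1+963/37826) = 9037/10000 ≈ 0.903700
step 5 [5y] swap r/1=238/7733: DF=(1 − 238/7733·(0.969300+0.960400+0.949200+0.903700))/(1+238/7733) = 2143/2500 ≈ 0.857200
step 6 [6y] swap r/1=872/27327: DF=(1 − 872/27327·(0.969300+0.960400+0.949200+0.903700+0.857200))/(1+872/27327) = 516/625 ≈ 0.825600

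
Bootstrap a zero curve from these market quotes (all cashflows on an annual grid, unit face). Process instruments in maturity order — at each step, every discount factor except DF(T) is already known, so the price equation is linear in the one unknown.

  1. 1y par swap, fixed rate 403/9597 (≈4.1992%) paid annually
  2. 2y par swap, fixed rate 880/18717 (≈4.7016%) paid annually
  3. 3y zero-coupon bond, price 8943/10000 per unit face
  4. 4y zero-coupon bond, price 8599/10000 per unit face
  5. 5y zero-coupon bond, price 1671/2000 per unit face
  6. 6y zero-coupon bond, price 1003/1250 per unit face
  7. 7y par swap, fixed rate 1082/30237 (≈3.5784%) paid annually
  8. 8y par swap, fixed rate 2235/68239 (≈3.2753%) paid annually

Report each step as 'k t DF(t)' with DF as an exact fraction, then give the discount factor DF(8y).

step 1 [1y] swap r/1=403/9597: DF=(1 − 403/9597·(0))/(1+403/9597) = 9597/10000 ≈ 0.959700
step 2 [2y] swap r/1=880/18717: DF=(1 − 880/18717·(0.959700))/(1+880/18717) = 114/125 ≈ 0.912000
step 3 [3y] zero: DF = P = 8943/10000 ≈ 0.894300
step 4 [4y] zero: DF = P = 8599/10000 ≈ 0.859900
step 5 [5y] zero: DF = P = 1671/2000 ≈ 0.835500
step 6 [6y] zero: DF = P = 1003/1250 ≈ 0.802400
step 7 [7y] swap r/1=1082/30237: DF=(1 − 1082/30237·(0.959700+0.912000+0.894300+0.859900+0.835500+0.802400))/(1+1082/30237) = 1959/2500 ≈ 0.783600
step 8 [8y] swap r/1=2235/68239: DF=(1 − 2235/68239·(0.959700+0.912000+0.894300+0.859900+0.835500+0.802400+0.783600))/(1+2235/68239) = 1553/2000 ≈ 0.776500

1 1 9597/10000
2 2 114/125
3 3 8943/10000
4 4 8599/10000
5 5 1671/2000
6 6 1003/1250
7 7 1959/2500
8 8 1553/2000
DF(8y) = 1553/2000 ≈ 0.776500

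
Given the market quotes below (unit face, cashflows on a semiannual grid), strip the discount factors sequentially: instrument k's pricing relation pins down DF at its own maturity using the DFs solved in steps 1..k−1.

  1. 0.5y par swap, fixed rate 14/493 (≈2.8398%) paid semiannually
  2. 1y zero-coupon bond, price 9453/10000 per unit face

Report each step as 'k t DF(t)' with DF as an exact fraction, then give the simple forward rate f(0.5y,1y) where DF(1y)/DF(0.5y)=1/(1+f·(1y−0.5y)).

step 1 [0.5y] swap r/2=7/493: DF=(1 − 7/493·(0))/(1+7/493) = 493/500 ≈ 0.986000
step 2 [1y] zero: DF = P = 9453/10000 ≈ 0.945300

1 1/2 493/500
2 1 9453/10000
f(0.5y,1y) = ((493/500)/(9453/10000) − 1)/(1/2) = 814/9453 ≈ 8.6110%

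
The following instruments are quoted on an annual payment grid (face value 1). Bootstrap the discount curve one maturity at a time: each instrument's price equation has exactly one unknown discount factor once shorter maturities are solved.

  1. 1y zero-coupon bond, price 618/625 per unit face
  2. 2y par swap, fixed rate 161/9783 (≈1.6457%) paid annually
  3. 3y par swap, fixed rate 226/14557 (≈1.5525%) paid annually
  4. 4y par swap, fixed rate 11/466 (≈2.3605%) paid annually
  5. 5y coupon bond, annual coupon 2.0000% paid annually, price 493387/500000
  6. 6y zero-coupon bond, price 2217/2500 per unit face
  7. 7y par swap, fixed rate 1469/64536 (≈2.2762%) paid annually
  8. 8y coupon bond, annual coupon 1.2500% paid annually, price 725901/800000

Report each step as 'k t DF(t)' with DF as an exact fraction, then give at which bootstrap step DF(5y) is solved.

1 1 618/625
2 2 4839/5000
3 3 2387/2500
4 4 4549/5000
5 5 357/400
6 6 2217/2500
7 7 8531/10000
8 8 1633/2000
DF(5y) is solved at step 5

step 1 [1y] zero: DF = P = 618/625 ≈ 0.988800
step 2 [2y] swap r/1=161/9783: DF=(1 − 161/9783·(0.988800))/(1+161/9783) = 4839/5000 ≈ 0.967800
step 3 [3y] swap r/1=226/14557: DF=(1 − 226/14557·(0.988800+0.967800))/(1+226/14557) = 2387/2500 ≈ 0.954800
step 4 [4y] swap r/1=11/466: DF=(1 − 11/466·(0.988800+0.967800+0.954800))/(1+11/466) = 4549/5000 ≈ 0.909800
step 5 [5y] bond c/1=1/50: DF=(493387/500000 − 1/50·(0.988800+0.967800+0.954800+0.909800))/(1+1/50) = 357/400 ≈ 0.892500
step 6 [6y] zero: DF = P = 2217/2500 ≈ 0.886800
step 7 [7y] swap r/1=1469/64536: DF=(1 − 1469/64536·(0.988800+0.967800+0.954800+0.909800+0.892500+0.886800))/(1+1469/64536) = 8531/10000 ≈ 0.853100
step 8 [8y] bond c/1=1/80: DF=(725901/800000 − 1/80·(0.988800+0.967800+0.954800+0.909800+0.892500+0.886800+0.853100))/(1+1/80) = 1633/2000 ≈ 0.816500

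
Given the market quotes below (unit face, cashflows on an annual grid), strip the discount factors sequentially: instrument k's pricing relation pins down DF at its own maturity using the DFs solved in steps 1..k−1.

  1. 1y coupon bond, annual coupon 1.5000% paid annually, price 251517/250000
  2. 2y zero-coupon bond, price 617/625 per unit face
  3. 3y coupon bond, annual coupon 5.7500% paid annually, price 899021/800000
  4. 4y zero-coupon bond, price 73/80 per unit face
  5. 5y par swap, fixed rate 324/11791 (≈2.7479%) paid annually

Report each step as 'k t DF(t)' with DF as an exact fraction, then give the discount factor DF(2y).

1 1 1239/1250
2 2 617/625
3 3 9551/10000
4 4 73/80
5 5 544/625
DF(2y) = 617/625 ≈ 0.987200

step 1 [1y] bond c/1=3/200: DF=(251517/250000 − 3/200·(0))/(1+3/200) = 1239/1250 ≈ 0.991200
step 2 [2y] zero: DF = P = 617/625 ≈ 0.987200
step 3 [3y] bond c/1=23/400: DF=(899021/800000 − 23/400·(0.991200+0.987200))/(1+23/400) = 9551/10000 ≈ 0.955100
step 4 [4y] zero: DF = P = 73/80 ≈ 0.912500
step 5 [5y] swap r/1=324/11791: DF=(1 − 324/11791·(0.991200+0.987200+0.955100+0.912500))/(1+324/11791) = 544/625 ≈ 0.870400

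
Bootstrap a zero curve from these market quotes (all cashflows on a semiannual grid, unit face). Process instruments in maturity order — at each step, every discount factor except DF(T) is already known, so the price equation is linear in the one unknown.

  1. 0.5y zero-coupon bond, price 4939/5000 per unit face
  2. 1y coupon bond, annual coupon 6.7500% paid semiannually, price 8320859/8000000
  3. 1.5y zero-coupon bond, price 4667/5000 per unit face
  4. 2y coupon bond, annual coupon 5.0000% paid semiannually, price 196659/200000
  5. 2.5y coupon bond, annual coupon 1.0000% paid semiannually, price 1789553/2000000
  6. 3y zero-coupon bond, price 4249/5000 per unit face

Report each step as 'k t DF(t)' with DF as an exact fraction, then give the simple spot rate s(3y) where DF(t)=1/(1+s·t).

step 1 [0.5y] zero: DF = P = 4939/5000 ≈ 0.987800
step 2 [1y] bond c/2=27/800: DF=(8320859/8000000 − 27/800·(0.987800))/(1+27/800) = 9739/10000 ≈ 0.973900
step 3 [1.5y] zero: DF = P = 4667/5000 ≈ 0.933400
step 4 [2y] bond c/2=1/40: DF=(196659/200000 − 1/40·(0.987800+0.973900+0.933400))/(1+1/40) = 8887/10000 ≈ 0.888700
step 5 [2.5y] bond c/2=1/200: DF=(1789553/2000000 − 1/200·(0.987800+0.973900+0.933400+0.888700))/(1+1/200) = 1743/2000 ≈ 0.871500
step 6 [3y] zero: DF = P = 4249/5000 ≈ 0.849800

1 1/2 4939/5000
2 1 9739/10000
3 3/2 4667/5000
4 2 8887/10000
5 5/2 1743/2000
6 3 4249/5000
s(3y) = (1/(4249/5000) − 1)/(3) = 751/12747 ≈ 5.8916%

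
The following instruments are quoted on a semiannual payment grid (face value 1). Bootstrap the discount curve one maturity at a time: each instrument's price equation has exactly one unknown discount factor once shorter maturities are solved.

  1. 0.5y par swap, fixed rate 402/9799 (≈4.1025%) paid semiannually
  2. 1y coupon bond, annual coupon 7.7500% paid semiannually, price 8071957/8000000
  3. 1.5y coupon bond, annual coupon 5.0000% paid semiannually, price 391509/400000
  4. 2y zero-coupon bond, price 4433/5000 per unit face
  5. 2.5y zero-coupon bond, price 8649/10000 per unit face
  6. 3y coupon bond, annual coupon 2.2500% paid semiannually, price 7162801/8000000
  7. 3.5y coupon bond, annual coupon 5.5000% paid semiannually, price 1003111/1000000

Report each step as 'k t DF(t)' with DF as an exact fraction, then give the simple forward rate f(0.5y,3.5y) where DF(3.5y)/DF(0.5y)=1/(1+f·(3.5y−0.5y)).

1 1/2 9799/10000
2 1 2337/2500
3 3/2 4541/5000
4 2 4433/5000
5 5/2 8649/10000
6 3 1669/2000
7 7/2 1663/2000
f(0.5y,3.5y) = ((9799/10000)/(1663/2000) − 1)/(3) = 1484/24945 ≈ 5.9491%

step 1 [0.5y] swap r/2=201/9799: DF=(1 − 201/9799·(0))/(1+201/9799) = 9799/10000 ≈ 0.979900
step 2 [1y] bond c/2=31/800: DF=(8071957/8000000 − 31/800·(0.979900))/(1+31/800) = 2337/2500 ≈ 0.934800
step 3 [1.5y] bond c/2=1/40: DF=(391509/400000 − 1/40·(0.979900+0.934800))/(1+1/40) = 4541/5000 ≈ 0.908200
step 4 [2y] zero: DF = P = 4433/5000 ≈ 0.886600
step 5 [2.5y] zero: DF = P = 8649/10000 ≈ 0.864900
step 6 [3y] bond c/2=9/800: DF=(7162801/8000000 − 9/800·(0.979900+0.934800+0.908200+0.886600+0.864900))/(1+9/800) = 1669/2000 ≈ 0.834500
step 7 [3.5y] bond c/2=11/400: DF=(1003111/1000000 − 11/400·(0.979900+0.934800+0.908200+0.886600+0.864900+0.834500))/(1+11/400) = 1663/2000 ≈ 0.831500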